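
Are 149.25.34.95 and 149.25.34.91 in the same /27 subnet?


Mask: 255.255.255.224
149.25.34.95 AND mask = 149.25.34.64
149.25.34.91 AND mask = 149.25.34.64
Yes, same subnet (149.25.34.64)


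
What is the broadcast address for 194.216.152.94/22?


Network: 194.216.152.0/22
Host bits = 10
Set all host bits to 1:
Broadcast: 194.216.155.255


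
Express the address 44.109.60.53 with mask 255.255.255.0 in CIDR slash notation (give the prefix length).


Binary: 11111111.11111111.11111111.00000000
Count leading 1s
Prefix: /24


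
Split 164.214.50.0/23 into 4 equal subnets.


New prefix = 23 + 2 = 25
Each subnet has 128 addresses
  164.214.50.0/25
  164.214.50.128/25
  164.214.51.0/25
  164.214.51.128/25
Subnets: 164.214.50.0/25, 164.214.50.128/25, 164.214.51.0/25, 164.214.51.128/25


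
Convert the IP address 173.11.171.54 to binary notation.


173 = 10101101
11 = 00001011
171 = 10101011
54 = 00110110
Binary: 10101101.00001011.10101011.00110110


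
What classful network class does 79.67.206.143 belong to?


First octet: 79
Binary: 01001111
0xxxxxxx -> Class A (1-126)
Class A, default mask 255.0.0.0 (/8)


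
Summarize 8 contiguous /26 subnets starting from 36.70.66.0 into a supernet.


Original prefix: /26
Number of subnets: 8 = 2^3
New prefix = 26 - 3 = 23
Supernet: 36.70.66.0/23


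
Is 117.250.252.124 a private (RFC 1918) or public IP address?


RFC 1918 private ranges:
  10.0.0.0/8 (10.0.0.0 - 10.255.255.255)
  172.16.0.0/12 (172.16.0.0 - 172.31.255.255)
  192.168.0.0/16 (192.168.0.0 - 192.168.255.255)
Public (not in any RFC 1918 range)


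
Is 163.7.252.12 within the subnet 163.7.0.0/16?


Subnet network: 163.7.0.0
Test IP AND mask: 163.7.0.0
Yes, 163.7.252.12 is in 163.7.0.0/16


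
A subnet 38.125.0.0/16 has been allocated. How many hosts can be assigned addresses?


Host bits = 32 - 16 = 16
Total addresses = 2^16 = 65536
Usable = total - 2 (network and broadcast)
Usable hosts: 65534


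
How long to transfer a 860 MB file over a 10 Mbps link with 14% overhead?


Effective throughput = 10 * (1 - 14/100) = 8.6 Mbps
File size in Mb = 860 * 8 = 6880 Mb
Time = 6880 / 8.6
Time = 800 seconds


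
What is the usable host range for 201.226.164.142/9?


Network: 201.128.0.0
Broadcast: 201.255.255.255
First usable = network + 1
Last usable = broadcast - 1
Range: 201.128.0.1 to 201.255.255.254


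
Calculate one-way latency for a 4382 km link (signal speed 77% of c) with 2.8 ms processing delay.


Speed = 0.77 * 3e5 km/s = 231000 km/s
Propagation delay = 4382 / 231000 = 0.019 s = 18.9697 ms
Processing delay = 2.8 ms
Total one-way latency = 21.7697 ms


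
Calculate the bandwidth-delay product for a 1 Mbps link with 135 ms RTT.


BDP = bandwidth * RTT
= 1 Mbps * 135 ms
= 1 * 1e6 * 135 / 1000 bits
= 135000 bits
= 16875 bytes
= 16.4795 KB
BDP = 135000 bits (16875 bytes)


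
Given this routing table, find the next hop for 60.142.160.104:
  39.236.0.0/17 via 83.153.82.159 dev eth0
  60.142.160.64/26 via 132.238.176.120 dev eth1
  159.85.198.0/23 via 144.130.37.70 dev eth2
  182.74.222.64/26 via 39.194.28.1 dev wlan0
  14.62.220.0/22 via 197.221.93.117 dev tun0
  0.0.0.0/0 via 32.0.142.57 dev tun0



Longest prefix match for 60.142.160.104:
  /17 39.236.0.0: no
  /26 60.142.160.64: MATCH
  /23 159.85.198.0: no
  /26 182.74.222.64: no
  /22 14.62.220.0: no
  /0 0.0.0.0: MATCH
Selected: next-hop 132.238.176.120 via eth1 (matched /26)


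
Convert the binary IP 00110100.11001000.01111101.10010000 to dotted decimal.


00110100 = 52
11001000 = 200
01111101 = 125
10010000 = 144
IP: 52.200.125.144


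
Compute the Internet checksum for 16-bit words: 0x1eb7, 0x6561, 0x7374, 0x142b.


Sum all words (with carry folding):
+ 0x1eb7 = 0x1eb7
+ 0x6561 = 0x8418
+ 0x7374 = 0xf78c
+ 0x142b = 0x0bb8
One's complement: ~0x0bb8
Checksum = 0xf447


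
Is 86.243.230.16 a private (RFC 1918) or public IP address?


RFC 1918 private ranges:
  10.0.0.0/8 (10.0.0.0 - 10.255.255.255)
  172.16.0.0/12 (172.16.0.0 - 172.31.255.255)
  192.168.0.0/16 (192.168.0.0 - 192.168.255.255)
Public (not in any RFC 1918 range)


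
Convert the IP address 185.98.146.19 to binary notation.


185 = 10111001
98 = 01100010
146 = 10010010
19 = 00010011
Binary: 10111001.01100010.10010010.00010011


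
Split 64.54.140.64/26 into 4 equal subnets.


New prefix = 26 + 2 = 28
Each subnet has 16 addresses
  64.54.140.64/28
  64.54.140.80/28
  64.54.140.96/28
  64.54.140.112/28
Subnets: 64.54.140.64/28, 64.54.140.80/28, 64.54.140.96/28, 64.54.140.112/28


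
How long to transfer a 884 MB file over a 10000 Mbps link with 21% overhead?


Effective throughput = 10000 * (1 - 21/100) = 7900 Mbps
File size in Mb = 884 * 8 = 7072 Mb
Time = 7072 / 7900
Time = 0.8952 seconds


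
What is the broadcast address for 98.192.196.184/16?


Network: 98.192.0.0/16
Host bits = 16
Set all host bits to 1:
Broadcast: 98.192.255.255


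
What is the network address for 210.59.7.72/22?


IP:   11010010.00111011.00000111.01001000
Mask: 11111111.11111111.11111100.00000000
AND operation:
Net:  11010010.00111011.00000100.00000000
Network: 210.59.4.0/22


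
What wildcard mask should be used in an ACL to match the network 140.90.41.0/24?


Subnet mask: 255.255.255.0
Wildcard = 255.255.255.255 - subnet mask
255 - 255 = 0
255 - 255 = 0
255 - 255 = 0
255 - 0 = 255
Wildcard: 0.0.0.255


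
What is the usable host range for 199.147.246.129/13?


Network: 199.144.0.0
Broadcast: 199.151.255.255
First usable = network + 1
Last usable = broadcast - 1
Range: 199.144.0.1 to 199.151.255.254


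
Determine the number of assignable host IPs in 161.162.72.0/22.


Host bits = 32 - 22 = 10
Total addresses = 2^10 = 1024
Usable = total - 2 (network and broadcast)
Usable hosts: 1022


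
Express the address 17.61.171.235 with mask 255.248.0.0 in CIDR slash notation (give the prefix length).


Binary: 11111111.11111000.00000000.00000000
Count leading 1s
Prefix: /13


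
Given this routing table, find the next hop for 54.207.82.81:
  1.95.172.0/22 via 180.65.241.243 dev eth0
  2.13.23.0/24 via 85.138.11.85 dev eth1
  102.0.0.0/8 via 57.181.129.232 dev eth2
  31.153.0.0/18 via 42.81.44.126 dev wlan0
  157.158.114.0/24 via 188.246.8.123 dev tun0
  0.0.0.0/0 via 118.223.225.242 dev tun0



Longest prefix match for 54.207.82.81:
  /22 1.95.172.0: no
  /24 2.13.23.0: no
  /8 102.0.0.0: no
  /18 31.153.0.0: no
  /24 157.158.114.0: no
  /0 0.0.0.0: MATCH
Selected: next-hop 118.223.225.242 via tun0 (matched /0)


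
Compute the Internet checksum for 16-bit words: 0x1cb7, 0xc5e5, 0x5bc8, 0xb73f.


Sum all words (with carry folding):
+ 0x1cb7 = 0x1cb7
+ 0xc5e5 = 0xe29c
+ 0x5bc8 = 0x3e65
+ 0xb73f = 0xf5a4
One's complement: ~0xf5a4
Checksum = 0x0a5b


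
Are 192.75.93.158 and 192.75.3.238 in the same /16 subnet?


Mask: 255.255.0.0
192.75.93.158 AND mask = 192.75.0.0
192.75.3.238 AND mask = 192.75.0.0
Yes, same subnet (192.75.0.0)


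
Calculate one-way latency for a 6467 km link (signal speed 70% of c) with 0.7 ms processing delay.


Speed = 0.7 * 3e5 km/s = 210000 km/s
Propagation delay = 6467 / 210000 = 0.0308 s = 30.7952 ms
Processing delay = 0.7 ms
Total one-way latency = 31.4952 ms


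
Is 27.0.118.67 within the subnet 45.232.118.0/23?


Subnet network: 45.232.118.0
Test IP AND mask: 27.0.118.0
No, 27.0.118.67 is not in 45.232.118.0/23


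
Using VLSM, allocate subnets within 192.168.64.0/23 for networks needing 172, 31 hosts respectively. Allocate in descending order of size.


172 hosts -> /24 (254 usable): 192.168.64.0/24
31 hosts -> /26 (62 usable): 192.168.65.0/26
Allocation: 192.168.64.0/24 (172 hosts, 254 usable); 192.168.65.0/26 (31 hosts, 62 usable)


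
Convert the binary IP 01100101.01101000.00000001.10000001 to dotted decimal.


01100101 = 101
01101000 = 104
00000001 = 1
10000001 = 129
IP: 101.104.1.129


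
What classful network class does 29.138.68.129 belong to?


First octet: 29
Binary: 00011101
0xxxxxxx -> Class A (1-126)
Class A, default mask 255.0.0.0 (/8)


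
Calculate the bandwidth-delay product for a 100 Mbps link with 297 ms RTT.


BDP = bandwidth * RTT
= 100 Mbps * 297 ms
= 100 * 1e6 * 297 / 1000 bits
= 29700000 bits
= 3712500 bytes
= 3625.4883 KB
BDP = 29700000 bits (3712500 bytes)


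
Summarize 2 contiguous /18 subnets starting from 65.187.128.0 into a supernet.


Original prefix: /18
Number of subnets: 2 = 2^1
New prefix = 18 - 1 = 17
Supernet: 65.187.128.0/17


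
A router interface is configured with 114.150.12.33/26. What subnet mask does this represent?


/26 means 26 network bits, 6 host bits
Binary: 11111111111111111111111111000000
Mask: 255.255.255.192


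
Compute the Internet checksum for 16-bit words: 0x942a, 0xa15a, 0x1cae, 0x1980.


Sum all words (with carry folding):
+ 0x942a = 0x942a
+ 0xa15a = 0x3585
+ 0x1cae = 0x5233
+ 0x1980 = 0x6bb3
One's complement: ~0x6bb3
Checksum = 0x944c


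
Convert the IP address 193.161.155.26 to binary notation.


193 = 11000001
161 = 10100001
155 = 10011011
26 = 00011010
Binary: 11000001.10100001.10011011.00011010


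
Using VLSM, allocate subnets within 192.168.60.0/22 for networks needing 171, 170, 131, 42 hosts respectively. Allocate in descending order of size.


171 hosts -> /24 (254 usable): 192.168.60.0/24
170 hosts -> /24 (254 usable): 192.168.61.0/24
131 hosts -> /24 (254 usable): 192.168.62.0/24
42 hosts -> /26 (62 usable): 192.168.63.0/26
Allocation: 192.168.60.0/24 (171 hosts, 254 usable); 192.168.61.0/24 (170 hosts, 254 usable); 192.168.62.0/24 (131 hosts, 254 usable); 192.168.63.0/26 (42 hosts, 62 usable)


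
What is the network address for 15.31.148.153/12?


IP:   00001111.00011111.10010100.10011001
Mask: 11111111.11110000.00000000.00000000
AND operation:
Net:  00001111.00010000.00000000.00000000
Network: 15.16.0.0/12


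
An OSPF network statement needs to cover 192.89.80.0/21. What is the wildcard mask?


Subnet mask: 255.255.248.0
Wildcard = 255.255.255.255 - subnet mask
255 - 255 = 0
255 - 255 = 0
255 - 248 = 7
255 - 0 = 255
Wildcard: 0.0.7.255


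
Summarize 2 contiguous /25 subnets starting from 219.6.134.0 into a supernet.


Original prefix: /25
Number of subnets: 2 = 2^1
New prefix = 25 - 1 = 24
Supernet: 219.6.134.0/24


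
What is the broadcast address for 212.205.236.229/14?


Network: 212.204.0.0/14
Host bits = 18
Set all host bits to 1:
Broadcast: 212.207.255.255


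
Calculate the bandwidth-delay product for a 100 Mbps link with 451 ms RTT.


BDP = bandwidth * RTT
= 100 Mbps * 451 ms
= 100 * 1e6 * 451 / 1000 bits
= 45100000 bits
= 5637500 bytes
= 5505.3711 KB
BDP = 45100000 bits (5637500 bytes)


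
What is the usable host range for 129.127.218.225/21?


Network: 129.127.216.0
Broadcast: 129.127.223.255
First usable = network + 1
Last usable = broadcast - 1
Range: 129.127.216.1 to 129.127.223.254


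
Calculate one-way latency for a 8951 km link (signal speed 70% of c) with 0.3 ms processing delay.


Speed = 0.7 * 3e5 km/s = 210000 km/s
Propagation delay = 8951 / 210000 = 0.0426 s = 42.6238 ms
Processing delay = 0.3 ms
Total one-way latency = 42.9238 ms


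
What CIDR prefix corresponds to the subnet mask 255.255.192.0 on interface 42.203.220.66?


Binary: 11111111.11111111.11000000.00000000
Count leading 1s
Prefix: /18


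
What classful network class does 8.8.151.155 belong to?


First octet: 8
Binary: 00001000
0xxxxxxx -> Class A (1-126)
Class A, default mask 255.0.0.0 (/8)


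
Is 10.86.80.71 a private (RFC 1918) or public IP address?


RFC 1918 private ranges:
  10.0.0.0/8 (10.0.0.0 - 10.255.255.255)
  172.16.0.0/12 (172.16.0.0 - 172.31.255.255)
  192.168.0.0/16 (192.168.0.0 - 192.168.255.255)
Private (in 10.0.0.0/8)


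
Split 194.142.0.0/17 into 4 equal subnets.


New prefix = 17 + 2 = 19
Each subnet has 8192 addresses
  194.142.0.0/19
  194.142.32.0/19
  194.142.64.0/19
  194.142.96.0/19
Subnets: 194.142.0.0/19, 194.142.32.0/19, 194.142.64.0/19, 194.142.96.0/19


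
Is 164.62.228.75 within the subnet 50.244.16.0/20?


Subnet network: 50.244.16.0
Test IP AND mask: 164.62.224.0
No, 164.62.228.75 is not in 50.244.16.0/20


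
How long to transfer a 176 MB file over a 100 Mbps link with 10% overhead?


Effective throughput = 100 * (1 - 10/100) = 90 Mbps
File size in Mb = 176 * 8 = 1408 Mb
Time = 1408 / 90
Time = 15.6444 seconds


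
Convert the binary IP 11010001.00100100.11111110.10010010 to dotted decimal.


11010001 = 209
00100100 = 36
11111110 = 254
10010010 = 146
IP: 209.36.254.146


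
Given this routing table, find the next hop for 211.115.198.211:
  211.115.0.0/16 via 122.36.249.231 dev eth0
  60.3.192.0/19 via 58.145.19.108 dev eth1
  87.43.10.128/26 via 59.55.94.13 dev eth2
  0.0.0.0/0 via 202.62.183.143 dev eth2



Longest prefix match for 211.115.198.211:
  /16 211.115.0.0: MATCH
  /19 60.3.192.0: no
  /26 87.43.10.128: no
  /0 0.0.0.0: MATCH
Selected: next-hop 122.36.249.231 via eth0 (matched /16)


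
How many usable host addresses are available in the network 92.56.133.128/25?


Host bits = 32 - 25 = 7
Total addresses = 2^7 = 128
Usable = total - 2 (network and broadcast)
Usable hosts: 126


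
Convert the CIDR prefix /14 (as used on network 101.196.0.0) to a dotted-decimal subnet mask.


/14 means 14 network bits, 18 host bits
Binary: 11111111111111000000000000000000
Mask: 255.252.0.0


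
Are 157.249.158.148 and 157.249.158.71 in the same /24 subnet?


Mask: 255.255.255.0
157.249.158.148 AND mask = 157.249.158.0
157.249.158.71 AND mask = 157.249.158.0
Yes, same subnet (157.249.158.0)


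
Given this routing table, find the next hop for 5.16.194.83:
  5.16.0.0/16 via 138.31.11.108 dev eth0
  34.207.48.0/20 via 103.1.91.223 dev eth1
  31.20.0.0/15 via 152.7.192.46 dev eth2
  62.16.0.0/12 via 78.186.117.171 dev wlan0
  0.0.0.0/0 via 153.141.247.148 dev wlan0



Longest prefix match for 5.16.194.83:
  /16 5.16.0.0: MATCH
  /20 34.207.48.0: no
  /15 31.20.0.0: no
  /12 62.16.0.0: no
  /0 0.0.0.0: MATCH
Selected: next-hop 138.31.11.108 via eth0 (matched /16)


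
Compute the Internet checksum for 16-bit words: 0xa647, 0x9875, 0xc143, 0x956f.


Sum all words (with carry folding):
+ 0xa647 = 0xa647
+ 0x9875 = 0x3ebd
+ 0xc143 = 0x0001
+ 0x956f = 0x9570
One's complement: ~0x9570
Checksum = 0x6a8f


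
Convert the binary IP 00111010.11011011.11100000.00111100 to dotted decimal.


00111010 = 58
11011011 = 219
11100000 = 224
00111100 = 60
IP: 58.219.224.60


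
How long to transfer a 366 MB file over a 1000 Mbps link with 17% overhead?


Effective throughput = 1000 * (1 - 17/100) = 830 Mbps
File size in Mb = 366 * 8 = 2928 Mb
Time = 2928 / 830
Time = 3.5277 seconds


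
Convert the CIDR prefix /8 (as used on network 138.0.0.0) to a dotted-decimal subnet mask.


/8 means 8 network bits, 24 host bits
Binary: 11111111000000000000000000000000
Mask: 255.0.0.0


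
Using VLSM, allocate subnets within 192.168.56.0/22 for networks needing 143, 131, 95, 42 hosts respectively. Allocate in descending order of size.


143 hosts -> /24 (254 usable): 192.168.56.0/24
131 hosts -> /24 (254 usable): 192.168.57.0/24
95 hosts -> /25 (126 usable): 192.168.58.0/25
42 hosts -> /26 (62 usable): 192.168.58.128/26
Allocation: 192.168.56.0/24 (143 hosts, 254 usable); 192.168.57.0/24 (131 hosts, 254 usable); 192.168.58.0/25 (95 hosts, 126 usable); 192.168.58.128/26 (42 hosts, 62 usable)


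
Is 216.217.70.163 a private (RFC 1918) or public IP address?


RFC 1918 private ranges:
  10.0.0.0/8 (10.0.0.0 - 10.255.255.255)
  172.16.0.0/12 (172.16.0.0 - 172.31.255.255)
  192.168.0.0/16 (192.168.0.0 - 192.168.255.255)
Public (not in any RFC 1918 range)


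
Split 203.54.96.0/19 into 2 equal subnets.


New prefix = 19 + 1 = 20
Each subnet has 4096 addresses
  203.54.96.0/20
  203.54.112.0/20
Subnets: 203.54.96.0/20, 203.54.112.0/20


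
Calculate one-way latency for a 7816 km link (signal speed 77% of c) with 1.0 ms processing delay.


Speed = 0.77 * 3e5 km/s = 231000 km/s
Propagation delay = 7816 / 231000 = 0.0338 s = 33.8355 ms
Processing delay = 1.0 ms
Total one-way latency = 34.8355 ms


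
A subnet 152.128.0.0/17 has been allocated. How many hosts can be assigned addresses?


Host bits = 32 - 17 = 15
Total addresses = 2^15 = 32768
Usable = total - 2 (network and broadcast)
Usable hosts: 32766


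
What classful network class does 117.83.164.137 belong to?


First octet: 117
Binary: 01110101
0xxxxxxx -> Class A (1-126)
Class A, default mask 255.0.0.0 (/8)


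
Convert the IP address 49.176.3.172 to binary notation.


49 = 00110001
176 = 10110000
3 = 00000011
172 = 10101100
Binary: 00110001.10110000.00000011.10101100


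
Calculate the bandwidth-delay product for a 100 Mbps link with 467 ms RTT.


BDP = bandwidth * RTT
= 100 Mbps * 467 ms
= 100 * 1e6 * 467 / 1000 bits
= 46700000 bits
= 5837500 bytes
= 5700.6836 KB
BDP = 46700000 bits (5837500 bytes)


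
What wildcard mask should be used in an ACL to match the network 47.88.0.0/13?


Subnet mask: 255.248.0.0
Wildcard = 255.255.255.255 - subnet mask
255 - 255 = 0
255 - 248 = 7
255 - 0 = 255
255 - 0 = 255
Wildcard: 0.7.255.255


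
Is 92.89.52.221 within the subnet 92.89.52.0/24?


Subnet network: 92.89.52.0
Test IP AND mask: 92.89.52.0
Yes, 92.89.52.221 is in 92.89.52.0/24


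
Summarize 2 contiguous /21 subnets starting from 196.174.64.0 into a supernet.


Original prefix: /21
Number of subnets: 2 = 2^1
New prefix = 21 - 1 = 20
Supernet: 196.174.64.0/20


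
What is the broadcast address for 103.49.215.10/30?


Network: 103.49.215.8/30
Host bits = 2
Set all host bits to 1:
Broadcast: 103.49.215.11


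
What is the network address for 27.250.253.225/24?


IP:   00011011.11111010.11111101.11100001
Mask: 11111111.11111111.11111111.00000000
AND operation:
Net:  00011011.11111010.11111101.00000000
Network: 27.250.253.0/24


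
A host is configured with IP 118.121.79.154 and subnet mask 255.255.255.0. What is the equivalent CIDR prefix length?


Binary: 11111111.11111111.11111111.00000000
Count leading 1s
Prefix: /24


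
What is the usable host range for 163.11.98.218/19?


Network: 163.11.96.0
Broadcast: 163.11.127.255
First usable = network + 1
Last usable = broadcast - 1
Range: 163.11.96.1 to 163.11.127.254


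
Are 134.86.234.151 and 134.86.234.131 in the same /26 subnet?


Mask: 255.255.255.192
134.86.234.151 AND mask = 134.86.234.128
134.86.234.131 AND mask = 134.86.234.128
Yes, same subnet (134.86.234.128)


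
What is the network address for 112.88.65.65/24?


IP:   01110000.01011000.01000001.01000001
Mask: 11111111.11111111.11111111.00000000
AND operation:
Net:  01110000.01011000.01000001.00000000
Network: 112.88.65.0/24


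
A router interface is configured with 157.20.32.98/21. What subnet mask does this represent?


/21 means 21 network bits, 11 host bits
Binary: 11111111111111111111100000000000
Mask: 255.255.248.0


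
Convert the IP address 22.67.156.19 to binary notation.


22 = 00010110
67 = 01000011
156 = 10011100
19 = 00010011
Binary: 00010110.01000011.10011100.00010011


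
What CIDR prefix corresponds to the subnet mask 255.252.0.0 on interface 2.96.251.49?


Binary: 11111111.11111100.00000000.00000000
Count leading 1s
Prefix: /14


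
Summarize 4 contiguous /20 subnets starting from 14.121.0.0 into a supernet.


Original prefix: /20
Number of subnets: 4 = 2^2
New prefix = 20 - 2 = 18
Supernet: 14.121.0.0/18


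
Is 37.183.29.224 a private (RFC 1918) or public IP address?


RFC 1918 private ranges:
  10.0.0.0/8 (10.0.0.0 - 10.255.255.255)
  172.16.0.0/12 (172.16.0.0 - 172.31.255.255)
  192.168.0.0/16 (192.168.0.0 - 192.168.255.255)
Public (not in any RFC 1918 range)


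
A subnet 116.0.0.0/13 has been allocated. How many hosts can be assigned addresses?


Host bits = 32 - 13 = 19
Total addresses = 2^19 = 524288
Usable = total - 2 (network and broadcast)
Usable hosts: 524286


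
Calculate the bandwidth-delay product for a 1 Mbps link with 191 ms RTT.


BDP = bandwidth * RTT
= 1 Mbps * 191 ms
= 1 * 1e6 * 191 / 1000 bits
= 191000 bits
= 23875 bytes
= 23.3154 KB
BDP = 191000 bits (23875 bytes)


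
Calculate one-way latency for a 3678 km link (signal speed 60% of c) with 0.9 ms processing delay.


Speed = 0.6 * 3e5 km/s = 180000 km/s
Propagation delay = 3678 / 180000 = 0.0204 s = 20.4333 ms
Processing delay = 0.9 ms
Total one-way latency = 21.3333 ms


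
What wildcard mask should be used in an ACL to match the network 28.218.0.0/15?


Subnet mask: 255.254.0.0
Wildcard = 255.255.255.255 - subnet mask
255 - 255 = 0
255 - 254 = 1
255 - 0 = 255
255 - 0 = 255
Wildcard: 0.1.255.255


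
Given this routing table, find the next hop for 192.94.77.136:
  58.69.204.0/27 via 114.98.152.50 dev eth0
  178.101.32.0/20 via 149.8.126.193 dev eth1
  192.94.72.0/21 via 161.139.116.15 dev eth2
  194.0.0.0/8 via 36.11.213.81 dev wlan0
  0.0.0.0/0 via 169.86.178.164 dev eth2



Longest prefix match for 192.94.77.136:
  /27 58.69.204.0: no
  /20 178.101.32.0: no
  /21 192.94.72.0: MATCH
  /8 194.0.0.0: no
  /0 0.0.0.0: MATCH
Selected: next-hop 161.139.116.15 via eth2 (matched /21)


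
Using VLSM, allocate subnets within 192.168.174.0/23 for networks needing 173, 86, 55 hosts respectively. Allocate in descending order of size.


173 hosts -> /24 (254 usable): 192.168.174.0/24
86 hosts -> /25 (126 usable): 192.168.175.0/25
55 hosts -> /26 (62 usable): 192.168.175.128/26
Allocation: 192.168.174.0/24 (173 hosts, 254 usable); 192.168.175.0/25 (86 hosts, 126 usable); 192.168.175.128/26 (55 hosts, 62 usable)


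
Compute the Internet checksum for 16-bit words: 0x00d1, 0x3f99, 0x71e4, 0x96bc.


Sum all words (with carry folding):
+ 0x00d1 = 0x00d1
+ 0x3f99 = 0x406a
+ 0x71e4 = 0xb24e
+ 0x96bc = 0x490b
One's complement: ~0x490b
Checksum = 0xb6f4


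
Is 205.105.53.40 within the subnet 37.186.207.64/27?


Subnet network: 37.186.207.64
Test IP AND mask: 205.105.53.32
No, 205.105.53.40 is not in 37.186.207.64/27


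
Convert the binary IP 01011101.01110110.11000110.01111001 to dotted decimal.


01011101 = 93
01110110 = 118
11000110 = 198
01111001 = 121
IP: 93.118.198.121


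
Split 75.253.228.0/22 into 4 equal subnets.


New prefix = 22 + 2 = 24
Each subnet has 256 addresses
  75.253.228.0/24
  75.253.229.0/24
  75.253.230.0/24
  75.253.231.0/24
Subnets: 75.253.228.0/24, 75.253.229.0/24, 75.253.230.0/24, 75.253.231.0/24


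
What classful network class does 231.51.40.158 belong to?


First octet: 231
Binary: 11100111
1110xxxx -> Class D (224-239)
Class D (multicast), default mask N/A


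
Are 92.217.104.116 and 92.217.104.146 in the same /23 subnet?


Mask: 255.255.254.0
92.217.104.116 AND mask = 92.217.104.0
92.217.104.146 AND mask = 92.217.104.0
Yes, same subnet (92.217.104.0)


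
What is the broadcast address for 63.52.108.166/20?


Network: 63.52.96.0/20
Host bits = 12
Set all host bits to 1:
Broadcast: 63.52.111.255


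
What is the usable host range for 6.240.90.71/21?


Network: 6.240.88.0
Broadcast: 6.240.95.255
First usable = network + 1
Last usable = broadcast - 1
Range: 6.240.88.1 to 6.240.95.254


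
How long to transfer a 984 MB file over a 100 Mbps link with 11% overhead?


Effective throughput = 100 * (1 - 11/100) = 89 Mbps
File size in Mb = 984 * 8 = 7872 Mb
Time = 7872 / 89
Time = 88.4494 seconds


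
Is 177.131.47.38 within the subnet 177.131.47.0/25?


Subnet network: 177.131.47.0
Test IP AND mask: 177.131.47.0
Yes, 177.131.47.38 is in 177.131.47.0/25


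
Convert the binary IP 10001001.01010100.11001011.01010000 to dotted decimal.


10001001 = 137
01010100 = 84
11001011 = 203
01010000 = 80
IP: 137.84.203.80


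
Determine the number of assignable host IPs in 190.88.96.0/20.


Host bits = 32 - 20 = 12
Total addresses = 2^12 = 4096
Usable = total - 2 (network and broadcast)
Usable hosts: 4094


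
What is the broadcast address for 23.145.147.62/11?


Network: 23.128.0.0/11
Host bits = 21
Set all host bits to 1:
Broadcast: 23.159.255.255


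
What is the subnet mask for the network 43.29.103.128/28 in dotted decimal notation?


/28 means 28 network bits, 4 host bits
Binary: 11111111111111111111111111110000
Mask: 255.255.255.240


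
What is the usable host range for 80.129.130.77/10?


Network: 80.128.0.0
Broadcast: 80.191.255.255
First usable = network + 1
Last usable = broadcast - 1
Range: 80.128.0.1 to 80.191.255.254


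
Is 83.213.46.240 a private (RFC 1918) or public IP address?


RFC 1918 private ranges:
  10.0.0.0/8 (10.0.0.0 - 10.255.255.255)
  172.16.0.0/12 (172.16.0.0 - 172.31.255.255)
  192.168.0.0/16 (192.168.0.0 - 192.168.255.255)
Public (not in any RFC 1918 range)


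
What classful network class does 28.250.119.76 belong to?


First octet: 28
Binary: 00011100
0xxxxxxx -> Class A (1-126)
Class A, default mask 255.0.0.0 (/8)


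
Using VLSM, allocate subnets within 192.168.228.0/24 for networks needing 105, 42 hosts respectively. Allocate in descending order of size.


105 hosts -> /25 (126 usable): 192.168.228.0/25
42 hosts -> /26 (62 usable): 192.168.228.128/26
Allocation: 192.168.228.0/25 (105 hosts, 126 usable); 192.168.228.128/26 (42 hosts, 62 usable)


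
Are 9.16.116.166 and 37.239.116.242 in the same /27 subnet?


Mask: 255.255.255.224
9.16.116.166 AND mask = 9.16.116.160
37.239.116.242 AND mask = 37.239.116.224
No, different subnets (9.16.116.160 vs 37.239.116.224)


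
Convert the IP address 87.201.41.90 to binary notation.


87 = 01010111
201 = 11001001
41 = 00101001
90 = 01011010
Binary: 01010111.11001001.00101001.01011010


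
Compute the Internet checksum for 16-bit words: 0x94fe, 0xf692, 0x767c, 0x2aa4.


Sum all words (with carry folding):
+ 0x94fe = 0x94fe
+ 0xf692 = 0x8b91
+ 0x767c = 0x020e
+ 0x2aa4 = 0x2cb2
One's complement: ~0x2cb2
Checksum = 0xd34d


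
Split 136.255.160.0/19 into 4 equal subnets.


New prefix = 19 + 2 = 21
Each subnet has 2048 addresses
  136.255.160.0/21
  136.255.168.0/21
  136.255.176.0/21
  136.255.184.0/21
Subnets: 136.255.160.0/21, 136.255.168.0/21, 136.255.176.0/21, 136.255.184.0/21


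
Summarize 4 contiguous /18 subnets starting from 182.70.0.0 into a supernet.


Original prefix: /18
Number of subnets: 4 = 2^2
New prefix = 18 - 2 = 16
Supernet: 182.70.0.0/16


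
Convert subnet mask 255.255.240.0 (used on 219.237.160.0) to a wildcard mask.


Subnet mask: 255.255.240.0
Wildcard = 255.255.255.255 - subnet mask
255 - 255 = 0
255 - 255 = 0
255 - 240 = 15
255 - 0 = 255
Wildcard: 0.0.15.255


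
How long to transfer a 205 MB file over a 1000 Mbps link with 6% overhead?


Effective throughput = 1000 * (1 - 6/100) = 940 Mbps
File size in Mb = 205 * 8 = 1640 Mb
Time = 1640 / 940
Time = 1.7447 seconds


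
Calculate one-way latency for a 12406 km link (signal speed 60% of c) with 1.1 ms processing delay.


Speed = 0.6 * 3e5 km/s = 180000 km/s
Propagation delay = 12406 / 180000 = 0.0689 s = 68.9222 ms
Processing delay = 1.1 ms
Total one-way latency = 70.0222 ms


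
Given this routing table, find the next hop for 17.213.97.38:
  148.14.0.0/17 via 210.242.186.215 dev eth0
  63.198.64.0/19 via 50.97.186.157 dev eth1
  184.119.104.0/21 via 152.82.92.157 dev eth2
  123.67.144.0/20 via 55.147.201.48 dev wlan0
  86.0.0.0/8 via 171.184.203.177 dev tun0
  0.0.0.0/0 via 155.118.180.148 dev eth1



Longest prefix match for 17.213.97.38:
  /17 148.14.0.0: no
  /19 63.198.64.0: no
  /21 184.119.104.0: no
  /20 123.67.144.0: no
  /8 86.0.0.0: no
  /0 0.0.0.0: MATCH
Selected: next-hop 155.118.180.148 via eth1 (matched /0)


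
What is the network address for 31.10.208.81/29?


IP:   00011111.00001010.11010000.01010001
Mask: 11111111.11111111.11111111.11111000
AND operation:
Net:  00011111.00001010.11010000.01010000
Network: 31.10.208.80/29


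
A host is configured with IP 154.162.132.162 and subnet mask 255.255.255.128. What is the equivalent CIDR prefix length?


Binary: 11111111.11111111.11111111.10000000
Count leading 1s
Prefix: /25


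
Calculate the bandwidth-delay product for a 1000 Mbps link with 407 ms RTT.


BDP = bandwidth * RTT
= 1000 Mbps * 407 ms
= 1000 * 1e6 * 407 / 1000 bits
= 407000000 bits
= 50875000 bytes
= 49682.6172 KB
BDP = 407000000 bits (50875000 bytes)


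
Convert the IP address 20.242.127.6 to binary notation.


20 = 00010100
242 = 11110010
127 = 01111111
6 = 00000110
Binary: 00010100.11110010.01111111.00000110


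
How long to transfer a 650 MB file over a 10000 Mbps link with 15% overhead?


Effective throughput = 10000 * (1 - 15/100) = 8500 Mbps
File size in Mb = 650 * 8 = 5200 Mb
Time = 5200 / 8500
Time = 0.6118 seconds


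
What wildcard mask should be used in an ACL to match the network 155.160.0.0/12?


Subnet mask: 255.240.0.0
Wildcard = 255.255.255.255 - subnet mask
255 - 255 = 0
255 - 240 = 15
255 - 0 = 255
255 - 0 = 255
Wildcard: 0.15.255.255


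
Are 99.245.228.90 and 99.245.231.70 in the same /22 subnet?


Mask: 255.255.252.0
99.245.228.90 AND mask = 99.245.228.0
99.245.231.70 AND mask = 99.245.228.0
Yes, same subnet (99.245.228.0)


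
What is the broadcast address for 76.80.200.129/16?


Network: 76.80.0.0/16
Host bits = 16
Set all host bits to 1:
Broadcast: 76.80.255.255


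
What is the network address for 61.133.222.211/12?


IP:   00111101.10000101.11011110.11010011
Mask: 11111111.11110000.00000000.00000000
AND operation:
Net:  00111101.10000000.00000000.00000000
Network: 61.128.0.0/12


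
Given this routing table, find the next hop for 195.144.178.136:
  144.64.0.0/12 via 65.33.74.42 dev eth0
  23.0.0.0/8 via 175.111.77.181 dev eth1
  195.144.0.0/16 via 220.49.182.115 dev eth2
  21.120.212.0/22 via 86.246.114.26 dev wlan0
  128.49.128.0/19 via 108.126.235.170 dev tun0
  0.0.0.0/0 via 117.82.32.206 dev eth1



Longest prefix match for 195.144.178.136:
  /12 144.64.0.0: no
  /8 23.0.0.0: no
  /16 195.144.0.0: MATCH
  /22 21.120.212.0: no
  /19 128.49.128.0: no
  /0 0.0.0.0: MATCH
Selected: next-hop 220.49.182.115 via eth2 (matched /16)


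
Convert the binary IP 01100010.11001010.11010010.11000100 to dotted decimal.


01100010 = 98
11001010 = 202
11010010 = 210
11000100 = 196
IP: 98.202.210.196


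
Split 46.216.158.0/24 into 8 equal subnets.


New prefix = 24 + 3 = 27
Each subnet has 32 addresses
  46.216.158.0/27
  46.216.158.32/27
  46.216.158.64/27
  46.216.158.96/27
  46.216.158.128/27
  46.216.158.160/27
  46.216.158.192/27
  46.216.158.224/27
Subnets: 46.216.158.0/27, 46.216.158.32/27, 46.216.158.64/27, 46.216.158.96/27, 46.216.158.128/27, 46.216.158.160/27, 46.216.158.192/27, 46.216.158.224/27


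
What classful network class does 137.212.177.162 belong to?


First octet: 137
Binary: 10001001
10xxxxxx -> Class B (128-191)
Class B, default mask 255.255.0.0 (/16)


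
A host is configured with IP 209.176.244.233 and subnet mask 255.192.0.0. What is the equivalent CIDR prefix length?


Binary: 11111111.11000000.00000000.00000000
Count leading 1s
Prefix: /10


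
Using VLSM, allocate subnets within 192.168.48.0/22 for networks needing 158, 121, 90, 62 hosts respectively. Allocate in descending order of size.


158 hosts -> /24 (254 usable): 192.168.48.0/24
121 hosts -> /25 (126 usable): 192.168.49.0/25
90 hosts -> /25 (126 usable): 192.168.49.128/25
62 hosts -> /26 (62 usable): 192.168.50.0/26
Allocation: 192.168.48.0/24 (158 hosts, 254 usable); 192.168.49.0/25 (121 hosts, 126 usable); 192.168.49.128/25 (90 hosts, 126 usable); 192.168.50.0/26 (62 hosts, 62 usable)


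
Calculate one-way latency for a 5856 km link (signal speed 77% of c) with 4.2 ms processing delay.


Speed = 0.77 * 3e5 km/s = 231000 km/s
Propagation delay = 5856 / 231000 = 0.0254 s = 25.3506 ms
Processing delay = 4.2 ms
Total one-way latency = 29.5506 ms


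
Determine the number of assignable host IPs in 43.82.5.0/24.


Host bits = 32 - 24 = 8
Total addresses = 2^8 = 256
Usable = total - 2 (network and broadcast)
Usable hosts: 254


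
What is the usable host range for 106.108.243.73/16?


Network: 106.108.0.0
Broadcast: 106.108.255.255
First usable = network + 1
Last usable = broadcast - 1
Range: 106.108.0.1 to 106.108.255.254


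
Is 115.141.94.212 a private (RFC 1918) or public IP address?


RFC 1918 private ranges:
  10.0.0.0/8 (10.0.0.0 - 10.255.255.255)
  172.16.0.0/12 (172.16.0.0 - 172.31.255.255)
  192.168.0.0/16 (192.168.0.0 - 192.168.255.255)
Public (not in any RFC 1918 range)


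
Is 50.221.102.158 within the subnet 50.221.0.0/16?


Subnet network: 50.221.0.0
Test IP AND mask: 50.221.0.0
Yes, 50.221.102.158 is in 50.221.0.0/16


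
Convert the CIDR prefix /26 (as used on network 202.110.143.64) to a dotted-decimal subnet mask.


/26 means 26 network bits, 6 host bits
Binary: 11111111111111111111111111000000
Mask: 255.255.255.192


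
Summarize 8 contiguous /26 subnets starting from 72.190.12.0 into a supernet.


Original prefix: /26
Number of subnets: 8 = 2^3
New prefix = 26 - 3 = 23
Supernet: 72.190.12.0/23


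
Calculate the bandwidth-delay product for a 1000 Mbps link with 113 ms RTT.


BDP = bandwidth * RTT
= 1000 Mbps * 113 ms
= 1000 * 1e6 * 113 / 1000 bits
= 113000000 bits
= 14125000 bytes
= 13793.9453 KB
BDP = 113000000 bits (14125000 bytes)


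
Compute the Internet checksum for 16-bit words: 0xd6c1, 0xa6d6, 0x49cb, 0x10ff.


Sum all words (with carry folding):
+ 0xd6c1 = 0xd6c1
+ 0xa6d6 = 0x7d98
+ 0x49cb = 0xc763
+ 0x10ff = 0xd862
One's complement: ~0xd862
Checksum = 0x279d


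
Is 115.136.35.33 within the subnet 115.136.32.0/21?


Subnet network: 115.136.32.0
Test IP AND mask: 115.136.32.0
Yes, 115.136.35.33 is in 115.136.32.0/21


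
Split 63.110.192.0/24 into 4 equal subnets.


New prefix = 24 + 2 = 26
Each subnet has 64 addresses
  63.110.192.0/26
  63.110.192.64/26
  63.110.192.128/26
  63.110.192.192/26
Subnets: 63.110.192.0/26, 63.110.192.64/26, 63.110.192.128/26, 63.110.192.192/26


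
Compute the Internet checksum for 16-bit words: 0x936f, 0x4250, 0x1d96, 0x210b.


Sum all words (with carry folding):
+ 0x936f = 0x936f
+ 0x4250 = 0xd5bf
+ 0x1d96 = 0xf355
+ 0x210b = 0x1461
One's complement: ~0x1461
Checksum = 0xeb9e


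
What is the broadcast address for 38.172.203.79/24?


Network: 38.172.203.0/24
Host bits = 8
Set all host bits to 1:
Broadcast: 38.172.203.255


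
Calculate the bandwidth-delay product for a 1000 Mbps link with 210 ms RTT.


BDP = bandwidth * RTT
= 1000 Mbps * 210 ms
= 1000 * 1e6 * 210 / 1000 bits
= 210000000 bits
= 26250000 bytes
= 25634.7656 KB
BDP = 210000000 bits (26250000 bytes)


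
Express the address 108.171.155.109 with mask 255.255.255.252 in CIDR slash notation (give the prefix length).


Binary: 11111111.11111111.11111111.11111100
Count leading 1s
Prefix: /30


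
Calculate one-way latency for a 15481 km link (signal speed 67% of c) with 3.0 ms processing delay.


Speed = 0.67 * 3e5 km/s = 201000 km/s
Propagation delay = 15481 / 201000 = 0.077 s = 77.0199 ms
Processing delay = 3.0 ms
Total one-way latency = 80.0199 ms


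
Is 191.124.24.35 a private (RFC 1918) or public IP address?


RFC 1918 private ranges:
  10.0.0.0/8 (10.0.0.0 - 10.255.255.255)
  172.16.0.0/12 (172.16.0.0 - 172.31.255.255)
  192.168.0.0/16 (192.168.0.0 - 192.168.255.255)
Public (not in any RFC 1918 range)


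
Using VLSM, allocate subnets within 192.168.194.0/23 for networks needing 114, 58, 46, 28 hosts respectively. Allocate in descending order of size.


114 hosts -> /25 (126 usable): 192.168.194.0/25
58 hosts -> /26 (62 usable): 192.168.194.128/26
46 hosts -> /26 (62 usable): 192.168.194.192/26
28 hosts -> /27 (30 usable): 192.168.195.0/27
Allocation: 192.168.194.0/25 (114 hosts, 126 usable); 192.168.194.128/26 (58 hosts, 62 usable); 192.168.194.192/26 (46 hosts, 62 usable); 192.168.195.0/27 (28 hosts, 30 usable)


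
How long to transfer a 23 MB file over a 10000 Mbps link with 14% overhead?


Effective throughput = 10000 * (1 - 14/100) = 8600 Mbps
File size in Mb = 23 * 8 = 184 Mb
Time = 184 / 8600
Time = 0.0214 seconds


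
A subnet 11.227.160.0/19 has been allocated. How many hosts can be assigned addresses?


Host bits = 32 - 19 = 13
Total addresses = 2^13 = 8192
Usable = total - 2 (network and broadcast)
Usable hosts: 8190


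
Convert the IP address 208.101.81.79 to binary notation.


208 = 11010000
101 = 01100101
81 = 01010001
79 = 01001111
Binary: 11010000.01100101.01010001.01001111


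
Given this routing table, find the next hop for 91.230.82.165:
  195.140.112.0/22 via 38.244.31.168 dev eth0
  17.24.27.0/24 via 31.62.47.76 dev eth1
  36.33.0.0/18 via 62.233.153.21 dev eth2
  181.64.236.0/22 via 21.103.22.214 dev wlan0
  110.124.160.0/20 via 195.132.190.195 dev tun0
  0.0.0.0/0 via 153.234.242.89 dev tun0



Longest prefix match for 91.230.82.165:
  /22 195.140.112.0: no
  /24 17.24.27.0: no
  /18 36.33.0.0: no
  /22 181.64.236.0: no
  /20 110.124.160.0: no
  /0 0.0.0.0: MATCH
Selected: next-hop 153.234.242.89 via tun0 (matched /0)


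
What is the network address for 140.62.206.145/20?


IP:   10001100.00111110.11001110.10010001
Mask: 11111111.11111111.11110000.00000000
AND operation:
Net:  10001100.00111110.11000000.00000000
Network: 140.62.192.0/20


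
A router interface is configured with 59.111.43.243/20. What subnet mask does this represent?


/20 means 20 network bits, 12 host bits
Binary: 11111111111111111111000000000000
Mask: 255.255.240.0


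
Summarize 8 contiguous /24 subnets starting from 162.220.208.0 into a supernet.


Original prefix: /24
Number of subnets: 8 = 2^3
New prefix = 24 - 3 = 21
Supernet: 162.220.208.0/21


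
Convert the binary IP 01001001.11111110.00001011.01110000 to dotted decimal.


01001001 = 73
11111110 = 254
00001011 = 11
01110000 = 112
IP: 73.254.11.112


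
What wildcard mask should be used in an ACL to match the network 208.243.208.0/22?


Subnet mask: 255.255.252.0
Wildcard = 255.255.255.255 - subnet mask
255 - 255 = 0
255 - 255 = 0
255 - 252 = 3
255 - 0 = 255
Wildcard: 0.0.3.255


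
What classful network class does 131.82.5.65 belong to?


First octet: 131
Binary: 10000011
10xxxxxx -> Class B (128-191)
Class B, default mask 255.255.0.0 (/16)


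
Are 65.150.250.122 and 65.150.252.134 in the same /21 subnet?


Mask: 255.255.248.0
65.150.250.122 AND mask = 65.150.248.0
65.150.252.134 AND mask = 65.150.248.0
Yes, same subnet (65.150.248.0)


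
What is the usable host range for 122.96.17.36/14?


Network: 122.96.0.0
Broadcast: 122.99.255.255
First usable = network + 1
Last usable = broadcast - 1
Range: 122.96.0.1 to 122.99.255.254


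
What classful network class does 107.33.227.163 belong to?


First octet: 107
Binary: 01101011
0xxxxxxx -> Class A (1-126)
Class A, default mask 255.0.0.0 (/8)


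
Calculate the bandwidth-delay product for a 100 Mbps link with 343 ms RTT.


BDP = bandwidth * RTT
= 100 Mbps * 343 ms
= 100 * 1e6 * 343 / 1000 bits
= 34300000 bits
= 4287500 bytes
= 4187.0117 KB
BDP = 34300000 bits (4287500 bytes)


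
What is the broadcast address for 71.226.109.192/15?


Network: 71.226.0.0/15
Host bits = 17
Set all host bits to 1:
Broadcast: 71.227.255.255


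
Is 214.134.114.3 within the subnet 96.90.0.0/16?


Subnet network: 96.90.0.0
Test IP AND mask: 214.134.0.0
No, 214.134.114.3 is not in 96.90.0.0/16


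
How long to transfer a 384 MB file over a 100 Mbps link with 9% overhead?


Effective throughput = 100 * (1 - 9/100) = 91 Mbps
File size in Mb = 384 * 8 = 3072 Mb
Time = 3072 / 91
Time = 33.7582 seconds
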